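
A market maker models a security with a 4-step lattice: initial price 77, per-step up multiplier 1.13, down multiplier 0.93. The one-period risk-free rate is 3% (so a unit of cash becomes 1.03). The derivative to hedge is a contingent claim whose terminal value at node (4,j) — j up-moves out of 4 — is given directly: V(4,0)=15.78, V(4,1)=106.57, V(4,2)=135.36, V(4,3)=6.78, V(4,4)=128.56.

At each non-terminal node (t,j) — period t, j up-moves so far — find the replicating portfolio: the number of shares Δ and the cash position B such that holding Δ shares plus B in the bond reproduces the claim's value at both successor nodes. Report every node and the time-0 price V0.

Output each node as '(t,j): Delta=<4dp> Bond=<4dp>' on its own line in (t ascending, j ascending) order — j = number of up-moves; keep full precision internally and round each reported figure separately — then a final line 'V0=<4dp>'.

(0,0): Delta=-0.6448 Bond=127.9388
(1,0): Delta=0.3256 Bond=62.2883
(1,1): Delta=-1.4434 Bond=201.2656
(2,0): Delta=4.3582 Bond=-204.4005
(2,1): Delta=-2.9932 Bond=332.7144
(2,2): Delta=-0.1679 Bond=81.8927
(3,0): Delta=7.3294 Bond=-394.5568
(3,1): Delta=1.9128 Bond=-26.5083
(3,2): Delta=-7.0309 Bond=711.9000
(3,3): Delta=5.4805 Bond=-543.2010
V0=78.2924

Risk-neutral probability p* = (R−d)/(u−d) = (1.03−0.93)/(1.13−0.93) = 0.5000.
At expiry t=4: V(4,0)=15.7800, V(4,1)=106.5700, V(4,2)=135.3600, V(4,3)=6.7800, V(4,4)=128.5600
  t=3,j=0: stock 61.9355 → up 69.9871 (V=106.5700), down 57.6000 (V=15.7800). Price 59.3932; hedge Δ=7.3294, bond B=-394.5568.
  t=3,j=1: stock 75.2549 → up 85.0381 (V=135.3600), down 69.9871 (V=106.5700). Price 117.4417; hedge Δ=1.9128, bond B=-26.5083.
  t=3,j=2: stock 91.4388 → up 103.3259 (V=6.7800), down 85.0381 (V=135.3600). Price 69.0000; hedge Δ=-7.0309, bond B=711.9000.
  t=3,j=3: stock 111.1031 → up 125.5465 (V=128.5600), down 103.3259 (V=6.7800). Price 65.6990; hedge Δ=5.4805, bond B=-543.2010.
  t=2,j=0: stock 66.5973 → up 75.2549 (V=117.4417), down 61.9355 (V=59.3932). Price 85.8422; hedge Δ=4.3582, bond B=-204.4005.
  t=2,j=1: stock 80.9193 → up 91.4388 (V=69.0000), down 75.2549 (V=117.4417). Price 90.5057; hedge Δ=-2.9932, bond B=332.7144.
  t=2,j=2: stock 98.3213 → up 111.1031 (V=65.6990), down 91.4388 (V=69.0000). Price 65.3879; hedge Δ=-0.1679, bond B=81.8927.
  t=1,j=0: stock 71.6100 → up 80.9193 (V=90.5057), down 66.5973 (V=85.8422). Price 85.6058; hedge Δ=0.3256, bond B=62.2883.
  t=1,j=1: stock 87.0100 → up 98.3213 (V=65.3879), down 80.9193 (V=90.5057). Price 75.6765; hedge Δ=-1.4434, bond B=201.2656.
  t=0,j=0: stock 77.0000 → up 87.0100 (V=75.6765), down 71.6100 (V=85.6058). Price 78.2924; hedge Δ=-0.6448, bond B=127.9388.
Root portfolio cost Δ·77+B reproduces V0=78.2924.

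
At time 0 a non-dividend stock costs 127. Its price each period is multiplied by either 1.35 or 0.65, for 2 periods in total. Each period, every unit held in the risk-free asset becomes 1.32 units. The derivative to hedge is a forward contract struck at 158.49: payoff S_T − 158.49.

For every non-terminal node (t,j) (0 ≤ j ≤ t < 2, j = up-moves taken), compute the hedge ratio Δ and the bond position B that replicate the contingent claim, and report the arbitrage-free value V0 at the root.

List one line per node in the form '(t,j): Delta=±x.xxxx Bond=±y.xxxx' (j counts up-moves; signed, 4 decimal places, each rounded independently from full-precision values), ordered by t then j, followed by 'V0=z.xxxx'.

Under the risk-neutral measure, an up-move has probability p* = (R−d)/(u−d) = 0.9571 and values discount at R = 1.32.
At expiry t=2: V(2,0)=-104.8325, V(2,1)=-47.0475, V(2,2)=72.9675
(1,0): S=82.5500. Δ = (V_up−V_dn)/(S_up−S_dn) = (-47.0475−-104.8325)/(111.4425−53.6575) = 1.0000. V = [p*·-47.0475 + (1−p*)·-104.8325]/1.32 = -37.5182. B = V − Δ·S = -120.0682.
(1,1): S=171.4500. Δ = (V_up−V_dn)/(S_up−S_dn) = (72.9675−-47.0475)/(231.4575−111.4425) = 1.0000. V = [p*·72.9675 + (1−p*)·-47.0475]/1.32 = 51.3818. B = V − Δ·S = -120.0682.
(0,0): S=127.0000. Δ = (V_up−V_dn)/(S_up−S_dn) = (51.3818−-37.5182)/(171.4500−82.5500) = 1.0000. V = [p*·51.3818 + (1−p*)·-37.5182]/1.32 = 36.0393. B = V − Δ·S = -90.9607.
Self-financing check: at every node Δ·S+B equals the discounted successor values.

(0,0): Delta=1.0000 Bond=-90.9607
(1,0): Delta=1.0000 Bond=-120.0682
(1,1): Delta=1.0000 Bond=-120.0682
V0=36.0393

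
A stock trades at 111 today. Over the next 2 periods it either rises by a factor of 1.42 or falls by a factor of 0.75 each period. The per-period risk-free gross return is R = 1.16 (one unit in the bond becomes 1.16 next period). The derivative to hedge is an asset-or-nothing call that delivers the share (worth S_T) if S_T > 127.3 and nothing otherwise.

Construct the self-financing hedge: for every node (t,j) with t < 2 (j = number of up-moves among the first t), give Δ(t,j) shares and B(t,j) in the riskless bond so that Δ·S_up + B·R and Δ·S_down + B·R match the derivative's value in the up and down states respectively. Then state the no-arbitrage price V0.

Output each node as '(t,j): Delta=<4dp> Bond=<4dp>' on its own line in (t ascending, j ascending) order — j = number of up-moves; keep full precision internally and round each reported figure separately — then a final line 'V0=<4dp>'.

(0,0): Delta=1.5876 Bond=-113.9408
(1,0): Delta=0.0000 Bond=0.0000
(1,1): Delta=2.1194 Bond=-215.9873
V0=62.2876

The replicating-portfolio and risk-neutral prices coincide; use p* = (1.16−0.75)/(1.42−0.75) = 0.6119 for the latter.
Terminal payoffs: V(2,0)=0.0000, V(2,1)=0.0000, V(2,2)=223.8204
Node (1,0) S=83.2500: V=(p*·0.0000+(1−p*)·0.0000)/1.16=0.0000; Δ=(0.0000−0.0000)/(118.2150−62.4375)=0.0000; B=V−Δ·S=0.0000
Node (1,1) S=157.6200: V=(p*·223.8204+(1−p*)·0.0000)/1.16=118.0730; Δ=(223.8204−0.0000)/(223.8204−118.2150)=2.1194; B=V−Δ·S=-215.9873
Node (0,0) S=111.0000: V=(p*·118.0730+(1−p*)·0.0000)/1.16=62.2876; Δ=(118.0730−0.0000)/(157.6200−83.2500)=1.5876; B=V−Δ·S=-113.9408
Check: Δ(0,0)·S0 + B(0,0) = 62.2876 = V0.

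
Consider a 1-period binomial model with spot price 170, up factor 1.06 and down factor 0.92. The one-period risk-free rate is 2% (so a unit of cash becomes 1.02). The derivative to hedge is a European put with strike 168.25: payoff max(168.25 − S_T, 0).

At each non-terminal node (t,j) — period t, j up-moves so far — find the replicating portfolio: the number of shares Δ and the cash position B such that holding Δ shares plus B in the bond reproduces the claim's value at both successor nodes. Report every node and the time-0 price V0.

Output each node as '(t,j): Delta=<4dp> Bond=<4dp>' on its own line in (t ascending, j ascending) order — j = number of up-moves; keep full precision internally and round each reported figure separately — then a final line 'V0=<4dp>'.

Under the risk-neutral measure, an up-move has probability p* = (R−d)/(u−d) = 0.7143 and values discount at R = 1.02.
Payoff layer (t=1): V(1,0)=11.8500, V(1,1)=0.0000
  t=0,j=0: stock 170.0000 → up 180.2000 (V=0.0000), down 156.4000 (V=11.8500). Price 3.3193; hedge Δ=-0.4979, bond B=87.9622.
Self-financing check: at every node Δ·S+B equals the discounted successor values.

(0,0): Delta=-0.4979 Bond=87.9622
V0=3.3193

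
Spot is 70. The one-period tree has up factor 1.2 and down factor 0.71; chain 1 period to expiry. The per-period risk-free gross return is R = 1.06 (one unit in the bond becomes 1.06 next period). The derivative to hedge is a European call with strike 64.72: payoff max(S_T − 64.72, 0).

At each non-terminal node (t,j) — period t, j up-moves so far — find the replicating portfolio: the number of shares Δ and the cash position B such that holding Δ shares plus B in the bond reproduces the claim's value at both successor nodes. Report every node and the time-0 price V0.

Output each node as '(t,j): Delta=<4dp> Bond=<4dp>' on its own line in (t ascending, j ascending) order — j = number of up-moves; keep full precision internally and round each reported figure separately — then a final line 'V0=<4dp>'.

(0,0): Delta=0.5621 Bond=-26.3550
V0=12.9919

Under the risk-neutral measure, an up-move has probability p* = (R−d)/(u−d) = 0.7143 and values discount at R = 1.06.
At expiry t=1: V(1,0)=0.0000, V(1,1)=19.2800
Node (0,0) S=70.0000: V=(p*·19.2800+(1−p*)·0.0000)/1.06=12.9919; Δ=(19.2800−0.0000)/(84.0000−49.7000)=0.5621; B=V−Δ·S=-26.3550
Check: Δ(0,0)·S0 + B(0,0) = 12.9919 = V0.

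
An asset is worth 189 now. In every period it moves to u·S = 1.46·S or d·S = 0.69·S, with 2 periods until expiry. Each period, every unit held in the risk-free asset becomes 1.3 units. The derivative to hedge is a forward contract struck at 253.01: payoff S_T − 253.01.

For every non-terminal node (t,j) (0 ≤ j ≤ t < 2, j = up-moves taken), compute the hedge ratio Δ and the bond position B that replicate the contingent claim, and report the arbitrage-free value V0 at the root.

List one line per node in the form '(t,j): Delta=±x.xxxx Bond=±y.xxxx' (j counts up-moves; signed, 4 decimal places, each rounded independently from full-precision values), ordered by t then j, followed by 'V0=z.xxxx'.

The replicating-portfolio and risk-neutral prices coincide; use p* = (1.3−0.69)/(1.46−0.69) = 0.7922 for the latter.
At expiry t=2: V(2,0)=-163.0271, V(2,1)=-62.6114, V(2,2)=149.8624
Node (1,0) S=130.4100: V=(p*·-62.6114+(1−p*)·-163.0271)/1.3=-64.2131; Δ=(-62.6114−-163.0271)/(190.3986−89.9829)=1.0000; B=V−Δ·S=-194.6231
Node (1,1) S=275.9400: V=(p*·149.8624+(1−p*)·-62.6114)/1.3=81.3169; Δ=(149.8624−-62.6114)/(402.8724−190.3986)=1.0000; B=V−Δ·S=-194.6231
Node (0,0) S=189.0000: V=(p*·81.3169+(1−p*)·-64.2131)/1.3=39.2899; Δ=(81.3169−-64.2131)/(275.9400−130.4100)=1.0000; B=V−Δ·S=-149.7101
Check: Δ(0,0)·S0 + B(0,0) = 39.2899 = V0.

(0,0): Delta=1.0000 Bond=-149.7101
(1,0): Delta=1.0000 Bond=-194.6231
(1,1): Delta=1.0000 Bond=-194.6231
V0=39.2899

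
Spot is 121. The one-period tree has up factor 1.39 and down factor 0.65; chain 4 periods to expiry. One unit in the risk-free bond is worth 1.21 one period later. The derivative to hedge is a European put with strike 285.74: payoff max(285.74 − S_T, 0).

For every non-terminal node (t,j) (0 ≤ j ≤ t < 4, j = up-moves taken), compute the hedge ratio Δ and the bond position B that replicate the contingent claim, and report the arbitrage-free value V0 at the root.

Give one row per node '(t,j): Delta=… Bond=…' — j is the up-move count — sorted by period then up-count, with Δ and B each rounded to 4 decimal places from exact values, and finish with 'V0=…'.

(0,0): Delta=-0.5466 Bond=103.8286
(1,0): Delta=-1.0000 Bond=161.2928
(1,1): Delta=-0.4784 Bond=114.1705
(2,0): Delta=-1.0000 Bond=195.1643
(2,1): Delta=-1.0000 Bond=195.1643
(2,2): Delta=-0.4001 Bond=119.8191
(3,0): Delta=-1.0000 Bond=236.1488
(3,1): Delta=-1.0000 Bond=236.1488
(3,2): Delta=-1.0000 Bond=236.1488
(3,3): Delta=-0.3099 Bond=115.6772
V0=37.6904

No-arbitrage ⇒ martingale measure with p* = (R−d)/(u−d) = 0.7568.
Payoff layer (t=4): V(4,0)=264.1407, V(4,1)=239.5508, V(4,2)=186.9662, V(4,3)=74.5161, V(4,4)=0.0000
  t=3,j=0: stock 33.2296 → up 46.1892 (V=239.5508), down 21.5993 (V=264.1407). Price 202.9191; hedge Δ=-1.0000, bond B=236.1488.
  t=3,j=1: stock 71.0603 → up 98.7738 (V=186.9662), down 46.1892 (V=239.5508). Price 165.0885; hedge Δ=-1.0000, bond B=236.1488.
  t=3,j=2: stock 151.9597 → up 211.2239 (V=74.5161), down 98.7738 (V=186.9662). Price 84.1891; hedge Δ=-1.0000, bond B=236.1488.
  t=3,j=3: stock 324.9599 → up 451.6943 (V=0.0000), down 211.2239 (V=74.5161). Price 14.9798; hedge Δ=-0.3099, bond B=115.6772.
  t=2,j=0: stock 51.1225 → up 71.0603 (V=165.0885), down 33.2296 (V=202.9191). Price 144.0418; hedge Δ=-1.0000, bond B=195.1643.
  t=2,j=1: stock 109.3235 → up 151.9597 (V=84.1891), down 71.0603 (V=165.0885). Price 85.8408; hedge Δ=-1.0000, bond B=195.1643.
  t=2,j=2: stock 233.7841 → up 324.9599 (V=14.9798), down 151.9597 (V=84.1891). Price 26.2930; hedge Δ=-0.4001, bond B=119.8191.
  t=1,j=0: stock 78.6500 → up 109.3235 (V=85.8408), down 51.1225 (V=144.0418). Price 82.6428; hedge Δ=-1.0000, bond B=161.2928.
  t=1,j=1: stock 168.1900 → up 233.7841 (V=26.2930), down 109.3235 (V=85.8408). Price 33.7005; hedge Δ=-0.4784, bond B=114.1705.
  t=0,j=0: stock 121.0000 → up 168.1900 (V=33.7005), down 78.6500 (V=82.6428). Price 37.6904; hedge Δ=-0.5466, bond B=103.8286.
The time-0 hedge costs 37.6904, which is the no-arbitrage price.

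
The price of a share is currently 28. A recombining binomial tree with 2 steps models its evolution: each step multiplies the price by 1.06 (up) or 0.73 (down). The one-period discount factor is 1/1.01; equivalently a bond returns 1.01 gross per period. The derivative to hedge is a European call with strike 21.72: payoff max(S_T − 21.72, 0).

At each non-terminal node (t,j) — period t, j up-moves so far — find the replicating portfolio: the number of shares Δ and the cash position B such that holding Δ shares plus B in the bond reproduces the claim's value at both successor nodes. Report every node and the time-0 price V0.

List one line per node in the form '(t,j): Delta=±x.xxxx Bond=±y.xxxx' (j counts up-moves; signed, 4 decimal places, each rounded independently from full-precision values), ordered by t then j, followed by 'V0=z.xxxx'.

(0,0): Delta=0.8856 Bond=-17.9228
(1,0): Delta=0.0000 Bond=0.0000
(1,1): Delta=0.9945 Bond=-21.3345
V0=6.8745

Under the risk-neutral measure, an up-move has probability p* = (R−d)/(u−d) = 0.8485 and values discount at R = 1.01.
Payoff layer (t=2): V(2,0)=0.0000, V(2,1)=0.0000, V(2,2)=9.7408
  t=1,j=0: stock 20.4400 → up 21.6664 (V=0.0000), down 14.9212 (V=0.0000). Price 0.0000; hedge Δ=0.0000, bond B=0.0000.
  t=1,j=1: stock 29.6800 → up 31.4608 (V=9.7408), down 21.6664 (V=0.0000). Price 8.1831; hedge Δ=0.9945, bond B=-21.3345.
  t=0,j=0: stock 28.0000 → up 29.6800 (V=8.1831), down 20.4400 (V=0.0000). Price 6.8745; hedge Δ=0.8856, bond B=-17.9228.
Root portfolio cost Δ·28+B reproduces V0=6.8745.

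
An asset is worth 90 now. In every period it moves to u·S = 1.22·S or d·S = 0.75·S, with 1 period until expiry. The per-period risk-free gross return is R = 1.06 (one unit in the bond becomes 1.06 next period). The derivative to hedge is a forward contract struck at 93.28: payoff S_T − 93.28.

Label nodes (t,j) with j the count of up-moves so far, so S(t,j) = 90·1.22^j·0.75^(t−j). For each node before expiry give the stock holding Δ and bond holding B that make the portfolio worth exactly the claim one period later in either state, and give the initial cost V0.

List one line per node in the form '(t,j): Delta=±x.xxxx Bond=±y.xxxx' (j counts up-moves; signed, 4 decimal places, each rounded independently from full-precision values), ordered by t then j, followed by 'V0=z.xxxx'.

Since d<R<u, set p* = (R−d)/(u−d) = 0.6596; price each node as the discounted p*-expectation of its children.
Terminal payoffs: V(1,0)=-25.7800, V(1,1)=16.5200
  t=0,j=0: stock 90.0000 → up 109.8000 (V=16.5200), down 67.5000 (V=-25.7800). Price 2.0000; hedge Δ=1.0000, bond B=-88.0000.
Check: Δ(0,0)·S0 + B(0,0) = 2.0000 = V0.

(0,0): Delta=1.0000 Bond=-88.0000
V0=2.0000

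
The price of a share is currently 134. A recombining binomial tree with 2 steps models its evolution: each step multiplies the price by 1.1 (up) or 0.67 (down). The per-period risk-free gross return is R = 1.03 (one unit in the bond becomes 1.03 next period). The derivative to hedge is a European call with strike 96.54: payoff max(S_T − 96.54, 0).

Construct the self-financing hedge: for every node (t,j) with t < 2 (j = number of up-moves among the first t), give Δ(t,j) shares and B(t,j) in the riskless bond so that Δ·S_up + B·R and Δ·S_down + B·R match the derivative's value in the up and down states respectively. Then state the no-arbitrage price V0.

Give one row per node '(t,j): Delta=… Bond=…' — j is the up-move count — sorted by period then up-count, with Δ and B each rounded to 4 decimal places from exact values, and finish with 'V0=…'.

(0,0): Delta=0.9002 Bond=-76.7148
(1,0): Delta=0.0575 Bond=-3.3553
(1,1): Delta=1.0000 Bond=-93.7282
V0=43.9107

Risk-neutral probability p* = (R−d)/(u−d) = (1.03−0.67)/(1.1−0.67) = 0.8372.
Terminal values V(2,·): V(2,0)=0.0000, V(2,1)=2.2180, V(2,2)=65.6000
  t=1,j=0: stock 89.7800 → up 98.7580 (V=2.2180), down 60.1526 (V=0.0000). Price 1.8028; hedge Δ=0.0575, bond B=-3.3553.
  t=1,j=1: stock 147.4000 → up 162.1400 (V=65.6000), down 98.7580 (V=2.2180). Price 53.6718; hedge Δ=1.0000, bond B=-93.7282.
  t=0,j=0: stock 134.0000 → up 147.4000 (V=53.6718), down 89.7800 (V=1.8028). Price 43.9107; hedge Δ=0.9002, bond B=-76.7148.
Root portfolio cost Δ·134+B reproduces V0=43.9107.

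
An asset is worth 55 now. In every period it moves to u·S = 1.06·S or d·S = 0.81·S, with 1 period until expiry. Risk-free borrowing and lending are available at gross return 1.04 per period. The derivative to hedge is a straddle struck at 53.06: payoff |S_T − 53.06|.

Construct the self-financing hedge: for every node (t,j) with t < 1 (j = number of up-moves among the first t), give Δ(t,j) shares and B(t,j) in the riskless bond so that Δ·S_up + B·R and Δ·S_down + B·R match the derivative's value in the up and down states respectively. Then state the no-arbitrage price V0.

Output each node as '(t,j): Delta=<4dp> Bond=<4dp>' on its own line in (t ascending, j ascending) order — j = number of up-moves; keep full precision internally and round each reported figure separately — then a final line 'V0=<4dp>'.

Since d<R<u, set p* = (R−d)/(u−d) = 0.9200; price each node as the discounted p*-expectation of its children.
Terminal values V(1,·): V(1,0)=8.5100, V(1,1)=5.2400
  t=0,j=0: stock 55.0000 → up 58.3000 (V=5.2400), down 44.5500 (V=8.5100). Price 5.2900; hedge Δ=-0.2378, bond B=18.3700.
The time-0 hedge costs 5.2900, which is the no-arbitrage price.

(0,0): Delta=-0.2378 Bond=18.3700
V0=5.2900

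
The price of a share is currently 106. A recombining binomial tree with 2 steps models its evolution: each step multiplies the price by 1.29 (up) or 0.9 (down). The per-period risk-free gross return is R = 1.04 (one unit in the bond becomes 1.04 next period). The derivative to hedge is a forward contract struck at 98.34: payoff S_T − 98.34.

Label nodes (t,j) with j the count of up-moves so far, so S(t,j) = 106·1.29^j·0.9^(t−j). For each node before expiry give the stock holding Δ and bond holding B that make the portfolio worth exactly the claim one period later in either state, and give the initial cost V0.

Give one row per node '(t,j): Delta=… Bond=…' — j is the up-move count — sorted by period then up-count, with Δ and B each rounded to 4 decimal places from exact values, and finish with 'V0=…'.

(0,0): Delta=1.0000 Bond=-90.9209
(1,0): Delta=1.0000 Bond=-94.5577
(1,1): Delta=1.0000 Bond=-94.5577
V0=15.0791

No-arbitrage ⇒ martingale measure with p* = (R−d)/(u−d) = 0.3590.
Terminal payoffs: V(2,0)=-12.4800, V(2,1)=24.7260, V(2,2)=78.0546
(1,0): S=95.4000. Δ = (V_up−V_dn)/(S_up−S_dn) = (24.7260−-12.4800)/(123.0660−85.8600) = 1.0000. V = [p*·24.7260 + (1−p*)·-12.4800]/1.04 = 0.8423. B = V − Δ·S = -94.5577.
(1,1): S=136.7400. Δ = (V_up−V_dn)/(S_up−S_dn) = (78.0546−24.7260)/(176.3946−123.0660) = 1.0000. V = [p*·78.0546 + (1−p*)·24.7260]/1.04 = 42.1823. B = V − Δ·S = -94.5577.
(0,0): S=106.0000. Δ = (V_up−V_dn)/(S_up−S_dn) = (42.1823−0.8423)/(136.7400−95.4000) = 1.0000. V = [p*·42.1823 + (1−p*)·0.8423]/1.04 = 15.0791. B = V − Δ·S = -90.9209.
Self-financing check: at every node Δ·S+B equals the discounted successor values.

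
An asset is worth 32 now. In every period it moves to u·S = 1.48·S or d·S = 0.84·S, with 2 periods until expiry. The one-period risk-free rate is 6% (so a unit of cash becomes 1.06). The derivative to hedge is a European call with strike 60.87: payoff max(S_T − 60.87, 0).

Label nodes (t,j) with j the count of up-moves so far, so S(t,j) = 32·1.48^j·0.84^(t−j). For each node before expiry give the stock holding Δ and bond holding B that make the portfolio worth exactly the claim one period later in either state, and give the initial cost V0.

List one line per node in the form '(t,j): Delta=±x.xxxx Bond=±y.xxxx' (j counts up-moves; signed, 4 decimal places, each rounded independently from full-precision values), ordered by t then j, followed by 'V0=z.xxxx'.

Under the risk-neutral measure, an up-move has probability p* = (R−d)/(u−d) = 0.3438 and values discount at R = 1.06.
Terminal values V(2,·): V(2,0)=0.0000, V(2,1)=0.0000, V(2,2)=9.2228
(1,0): S=26.8800. Δ = (V_up−V_dn)/(S_up−S_dn) = (0.0000−0.0000)/(39.7824−22.5792) = 0.0000. V = [p*·0.0000 + (1−p*)·0.0000]/1.06 = 0.0000. B = V − Δ·S = 0.0000.
(1,1): S=47.3600. Δ = (V_up−V_dn)/(S_up−S_dn) = (9.2228−0.0000)/(70.0928−39.7824) = 0.3043. V = [p*·9.2228 + (1−p*)·0.0000]/1.06 = 2.9909. B = V − Δ·S = -11.4197.
(0,0): S=32.0000. Δ = (V_up−V_dn)/(S_up−S_dn) = (2.9909−0.0000)/(47.3600−26.8800) = 0.1460. V = [p*·2.9909 + (1−p*)·0.0000]/1.06 = 0.9699. B = V − Δ·S = -3.7033.
Each (Δ,B) replicates both successor values, so the strategy is self-financing and V0 is arbitrage-free.

(0,0): Delta=0.1460 Bond=-3.7033
(1,0): Delta=0.0000 Bond=0.0000
(1,1): Delta=0.3043 Bond=-11.4197
V0=0.9699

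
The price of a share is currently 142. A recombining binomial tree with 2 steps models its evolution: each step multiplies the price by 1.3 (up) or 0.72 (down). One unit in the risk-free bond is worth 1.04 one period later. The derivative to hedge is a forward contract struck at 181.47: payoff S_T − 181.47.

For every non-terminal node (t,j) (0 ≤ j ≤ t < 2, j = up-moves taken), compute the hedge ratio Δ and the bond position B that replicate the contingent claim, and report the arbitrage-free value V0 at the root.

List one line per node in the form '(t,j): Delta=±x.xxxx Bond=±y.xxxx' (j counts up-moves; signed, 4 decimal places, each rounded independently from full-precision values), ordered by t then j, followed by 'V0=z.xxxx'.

No-arbitrage ⇒ martingale measure with p* = (R−d)/(u−d) = 0.5517.
Payoff layer (t=2): V(2,0)=-107.8572, V(2,1)=-48.5580, V(2,2)=58.5100
(1,0): S=102.2400. Δ = (V_up−V_dn)/(S_up−S_dn) = (-48.5580−-107.8572)/(132.9120−73.6128) = 1.0000. V = [p*·-48.5580 + (1−p*)·-107.8572]/1.04 = -72.2504. B = V − Δ·S = -174.4904.
(1,1): S=184.6000. Δ = (V_up−V_dn)/(S_up−S_dn) = (58.5100−-48.5580)/(239.9800−132.9120) = 1.0000. V = [p*·58.5100 + (1−p*)·-48.5580]/1.04 = 10.1096. B = V − Δ·S = -174.4904.
(0,0): S=142.0000. Δ = (V_up−V_dn)/(S_up−S_dn) = (10.1096−-72.2504)/(184.6000−102.2400) = 1.0000. V = [p*·10.1096 + (1−p*)·-72.2504]/1.04 = -25.7792. B = V − Δ·S = -167.7792.
The time-0 hedge costs -25.7792, which is the no-arbitrage price.

(0,0): Delta=1.0000 Bond=-167.7792
(1,0): Delta=1.0000 Bond=-174.4904
(1,1): Delta=1.0000 Bond=-174.4904
V0=-25.7792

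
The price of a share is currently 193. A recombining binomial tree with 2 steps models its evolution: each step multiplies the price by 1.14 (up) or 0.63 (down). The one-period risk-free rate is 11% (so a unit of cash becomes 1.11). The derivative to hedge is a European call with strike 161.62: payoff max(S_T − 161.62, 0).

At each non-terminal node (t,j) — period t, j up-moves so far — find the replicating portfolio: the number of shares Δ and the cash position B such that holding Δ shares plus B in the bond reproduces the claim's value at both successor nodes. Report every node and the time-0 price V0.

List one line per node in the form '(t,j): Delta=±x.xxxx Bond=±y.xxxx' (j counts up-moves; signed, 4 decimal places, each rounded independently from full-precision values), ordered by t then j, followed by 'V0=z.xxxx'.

No-arbitrage ⇒ martingale measure with p* = (R−d)/(u−d) = 0.9412.
At expiry t=2: V(2,0)=0.0000, V(2,1)=0.0000, V(2,2)=89.2028
  t=1,j=0: stock 121.5900 → up 138.6126 (V=0.0000), down 76.6017 (V=0.0000). Price 0.0000; hedge Δ=0.0000, bond B=0.0000.
  t=1,j=1: stock 220.0200 → up 250.8228 (V=89.2028), down 138.6126 (V=0.0000). Price 75.6357; hedge Δ=0.7950, bond B=-99.2718.
  t=0,j=0: stock 193.0000 → up 220.0200 (V=75.6357), down 121.5900 (V=0.0000). Price 64.1320; hedge Δ=0.7684, bond B=-84.1732.
Root portfolio cost Δ·193+B reproduces V0=64.1320.

(0,0): Delta=0.7684 Bond=-84.1732
(1,0): Delta=0.0000 Bond=0.0000
(1,1): Delta=0.7950 Bond=-99.2718
V0=64.1320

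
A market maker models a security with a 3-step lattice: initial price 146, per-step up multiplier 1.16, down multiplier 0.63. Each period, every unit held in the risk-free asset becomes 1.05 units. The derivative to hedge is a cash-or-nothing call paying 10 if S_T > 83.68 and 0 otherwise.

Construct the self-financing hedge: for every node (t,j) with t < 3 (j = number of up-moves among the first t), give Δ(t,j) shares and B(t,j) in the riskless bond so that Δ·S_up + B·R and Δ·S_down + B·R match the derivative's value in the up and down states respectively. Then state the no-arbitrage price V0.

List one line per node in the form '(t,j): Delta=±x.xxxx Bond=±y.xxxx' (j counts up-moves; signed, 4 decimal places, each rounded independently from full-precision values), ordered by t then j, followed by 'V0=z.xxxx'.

Since d<R<u, set p* = (R−d)/(u−d) = 0.7925; price each node as the discounted p*-expectation of its children.
Terminal payoffs: V(3,0)=0.0000, V(3,1)=0.0000, V(3,2)=10.0000, V(3,3)=10.0000
(2,0): S=57.9474. Δ = (V_up−V_dn)/(S_up−S_dn) = (0.0000−0.0000)/(67.2190−36.5069) = 0.0000. V = [p*·0.0000 + (1−p*)·0.0000]/1.05 = 0.0000. B = V − Δ·S = 0.0000.
(2,1): S=106.6968. Δ = (V_up−V_dn)/(S_up−S_dn) = (10.0000−0.0000)/(123.7683−67.2190) = 0.1768. V = [p*·10.0000 + (1−p*)·0.0000]/1.05 = 7.5472. B = V − Δ·S = -11.3208.
(2,2): S=196.4576. Δ = (V_up−V_dn)/(S_up−S_dn) = (10.0000−10.0000)/(227.8908−123.7683) = 0.0000. V = [p*·10.0000 + (1−p*)·10.0000]/1.05 = 9.5238. B = V − Δ·S = 9.5238.
(1,0): S=91.9800. Δ = (V_up−V_dn)/(S_up−S_dn) = (7.5472−0.0000)/(106.6968−57.9474) = 0.1548. V = [p*·7.5472 + (1−p*)·0.0000]/1.05 = 5.6960. B = V − Δ·S = -8.5440.
(1,1): S=169.3600. Δ = (V_up−V_dn)/(S_up−S_dn) = (9.5238−7.5472)/(196.4576−106.6968) = 0.0220. V = [p*·9.5238 + (1−p*)·7.5472]/1.05 = 8.6796. B = V − Δ·S = 4.9501.
(0,0): S=146.0000. Δ = (V_up−V_dn)/(S_up−S_dn) = (8.6796−5.6960)/(169.3600−91.9800) = 0.0386. V = [p*·8.6796 + (1−p*)·5.6960]/1.05 = 7.6765. B = V − Δ·S = 2.0471.
The time-0 hedge costs 7.6765, which is the no-arbitrage price.

(0,0): Delta=0.0386 Bond=2.0471
(1,0): Delta=0.1548 Bond=-8.5440
(1,1): Delta=0.0220 Bond=4.9501
(2,0): Delta=0.0000 Bond=0.0000
(2,1): Delta=0.1768 Bond=-11.3208
(2,2): Delta=0.0000 Bond=9.5238
V0=7.6765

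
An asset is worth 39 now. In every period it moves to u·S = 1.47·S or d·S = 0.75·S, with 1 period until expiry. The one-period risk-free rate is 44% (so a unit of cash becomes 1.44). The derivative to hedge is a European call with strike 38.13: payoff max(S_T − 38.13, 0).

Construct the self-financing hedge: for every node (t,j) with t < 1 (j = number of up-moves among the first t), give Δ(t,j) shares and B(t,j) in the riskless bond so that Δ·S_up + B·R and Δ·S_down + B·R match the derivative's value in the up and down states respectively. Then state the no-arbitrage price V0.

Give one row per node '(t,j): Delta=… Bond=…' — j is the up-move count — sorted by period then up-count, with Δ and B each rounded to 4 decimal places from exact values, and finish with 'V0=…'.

(0,0): Delta=0.6838 Bond=-13.8889
V0=12.7778

No-arbitrage ⇒ martingale measure with p* = (R−d)/(u−d) = 0.9583.
Terminal payoffs: V(1,0)=0.0000, V(1,1)=19.2000
  t=0,j=0: stock 39.0000 → up 57.3300 (V=19.2000), down 29.2500 (V=0.0000). Price 12.7778; hedge Δ=0.6838, bond B=-13.8889.
Each (Δ,B) replicates both successor values, so the strategy is self-financing and V0 is arbitrage-free.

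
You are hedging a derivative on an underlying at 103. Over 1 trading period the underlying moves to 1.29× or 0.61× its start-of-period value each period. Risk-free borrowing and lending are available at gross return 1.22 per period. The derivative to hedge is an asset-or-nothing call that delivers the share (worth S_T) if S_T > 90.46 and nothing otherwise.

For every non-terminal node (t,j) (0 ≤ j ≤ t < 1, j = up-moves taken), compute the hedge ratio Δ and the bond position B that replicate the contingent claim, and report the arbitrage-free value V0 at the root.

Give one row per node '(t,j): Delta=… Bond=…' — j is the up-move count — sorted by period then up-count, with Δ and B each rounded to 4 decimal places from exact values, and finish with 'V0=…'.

No-arbitrage ⇒ martingale measure with p* = (R−d)/(u−d) = 0.8971.
At expiry t=1: V(1,0)=0.0000, V(1,1)=132.8700
(0,0): S=103.0000. Δ = (V_up−V_dn)/(S_up−S_dn) = (132.8700−0.0000)/(132.8700−62.8300) = 1.8971. V = [p*·132.8700 + (1−p*)·0.0000]/1.22 = 97.6985. B = V − Δ·S = -97.6985.
Self-financing check: at every node Δ·S+B equals the discounted successor values.

(0,0): Delta=1.8971 Bond=-97.6985
V0=97.6985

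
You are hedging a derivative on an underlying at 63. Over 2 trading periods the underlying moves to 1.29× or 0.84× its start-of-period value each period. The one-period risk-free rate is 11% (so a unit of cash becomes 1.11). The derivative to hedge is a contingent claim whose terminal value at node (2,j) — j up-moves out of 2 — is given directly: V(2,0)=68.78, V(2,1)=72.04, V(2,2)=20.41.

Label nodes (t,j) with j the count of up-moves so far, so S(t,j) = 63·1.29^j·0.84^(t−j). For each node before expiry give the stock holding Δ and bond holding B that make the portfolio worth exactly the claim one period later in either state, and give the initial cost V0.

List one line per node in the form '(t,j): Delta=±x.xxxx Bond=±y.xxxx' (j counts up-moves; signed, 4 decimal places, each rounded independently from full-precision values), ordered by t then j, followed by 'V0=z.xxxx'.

(0,0): Delta=-0.9430 Bond=102.3679
(1,0): Delta=0.1369 Bond=56.4817
(1,1): Delta=-1.4118 Bond=151.7261
V0=42.9605

The replicating-portfolio and risk-neutral prices coincide; use p* = (1.11−0.84)/(1.29−0.84) = 0.6000 for the latter.
Terminal payoffs: V(2,0)=68.7800, V(2,1)=72.0400, V(2,2)=20.4100
Node (1,0) S=52.9200: V=(p*·72.0400+(1−p*)·68.7800)/1.11=63.7261; Δ=(72.0400−68.7800)/(68.2668−44.4528)=0.1369; B=V−Δ·S=56.4817
Node (1,1) S=81.2700: V=(p*·20.4100+(1−p*)·72.0400)/1.11=36.9928; Δ=(20.4100−72.0400)/(104.8383−68.2668)=-1.4118; B=V−Δ·S=151.7261
Node (0,0) S=63.0000: V=(p*·36.9928+(1−p*)·63.7261)/1.11=42.9605; Δ=(36.9928−63.7261)/(81.2700−52.9200)=-0.9430; B=V−Δ·S=102.3679
The time-0 hedge costs 42.9605, which is the no-arbitrage price.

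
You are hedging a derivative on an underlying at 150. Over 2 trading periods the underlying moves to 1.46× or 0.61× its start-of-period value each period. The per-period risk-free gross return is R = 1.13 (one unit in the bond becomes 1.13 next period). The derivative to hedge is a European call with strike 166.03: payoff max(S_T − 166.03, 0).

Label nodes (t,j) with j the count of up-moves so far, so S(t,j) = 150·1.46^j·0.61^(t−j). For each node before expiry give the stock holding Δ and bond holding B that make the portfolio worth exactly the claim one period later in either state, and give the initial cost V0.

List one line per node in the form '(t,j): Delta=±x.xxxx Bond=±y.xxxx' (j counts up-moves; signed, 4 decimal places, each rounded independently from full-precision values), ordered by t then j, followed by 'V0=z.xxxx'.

No-arbitrage ⇒ martingale measure with p* = (R−d)/(u−d) = 0.6118.
Terminal payoffs: V(2,0)=0.0000, V(2,1)=0.0000, V(2,2)=153.7100
Node (1,0) S=91.5000: V=(p*·0.0000+(1−p*)·0.0000)/1.13=0.0000; Δ=(0.0000−0.0000)/(133.5900−55.8150)=0.0000; B=V−Δ·S=0.0000
Node (1,1) S=219.0000: V=(p*·153.7100+(1−p*)·0.0000)/1.13=83.2162; Δ=(153.7100−0.0000)/(319.7400−133.5900)=0.8257; B=V−Δ·S=-97.6191
Node (0,0) S=150.0000: V=(p*·83.2162+(1−p*)·0.0000)/1.13=45.0520; Δ=(83.2162−0.0000)/(219.0000−91.5000)=0.6527; B=V−Δ·S=-52.8495
Check: Δ(0,0)·S0 + B(0,0) = 45.0520 = V0.

(0,0): Delta=0.6527 Bond=-52.8495
(1,0): Delta=0.0000 Bond=0.0000
(1,1): Delta=0.8257 Bond=-97.6191
V0=45.0520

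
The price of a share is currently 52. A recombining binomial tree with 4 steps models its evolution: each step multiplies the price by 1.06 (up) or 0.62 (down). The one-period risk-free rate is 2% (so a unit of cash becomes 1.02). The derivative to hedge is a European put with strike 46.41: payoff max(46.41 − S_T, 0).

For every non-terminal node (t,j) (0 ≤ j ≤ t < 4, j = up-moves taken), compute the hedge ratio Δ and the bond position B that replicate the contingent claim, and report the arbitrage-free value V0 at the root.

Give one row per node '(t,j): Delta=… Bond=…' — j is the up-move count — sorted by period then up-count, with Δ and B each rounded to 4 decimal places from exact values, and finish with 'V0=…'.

(0,0): Delta=-0.4047 Bond=24.0592
(1,0): Delta=-1.0000 Bond=43.7332
(1,1): Delta=-0.3699 Bond=22.6211
(2,0): Delta=-1.0000 Bond=44.6078
(2,1): Delta=-1.0000 Bond=44.6078
(2,2): Delta=-0.3330 Bond=20.9201
(3,0): Delta=-1.0000 Bond=45.5000
(3,1): Delta=-1.0000 Bond=45.5000
(3,2): Delta=-1.0000 Bond=45.5000
(3,3): Delta=-0.2940 Bond=18.9223
V0=3.0153

Under the risk-neutral measure, an up-move has probability p* = (R−d)/(u−d) = 0.9091 and values discount at R = 1.02.
Terminal payoffs: V(4,0)=38.7263, V(4,1)=33.2734, V(4,2)=23.9506, V(4,3)=8.0116, V(4,4)=0.0000
Node (3,0) S=12.3931: V=(p*·33.2734+(1−p*)·38.7263)/1.02=33.1069; Δ=(33.2734−38.7263)/(13.1366−7.6837)=-1.0000; B=V−Δ·S=45.5000
Node (3,1) S=21.1881: V=(p*·23.9506+(1−p*)·33.2734)/1.02=24.3119; Δ=(23.9506−33.2734)/(22.4594−13.1366)=-1.0000; B=V−Δ·S=45.5000
Node (3,2) S=36.2249: V=(p*·8.0116+(1−p*)·23.9506)/1.02=9.2751; Δ=(8.0116−23.9506)/(38.3984−22.4594)=-1.0000; B=V−Δ·S=45.5000
Node (3,3) S=61.9328: V=(p*·0.0000+(1−p*)·8.0116)/1.02=0.7141; Δ=(0.0000−8.0116)/(65.6488−38.3984)=-0.2940; B=V−Δ·S=18.9223
Node (2,0) S=19.9888: V=(p*·24.3119+(1−p*)·33.1069)/1.02=24.6190; Δ=(24.3119−33.1069)/(21.1881−12.3931)=-1.0000; B=V−Δ·S=44.6078
Node (2,1) S=34.1744: V=(p*·9.2751+(1−p*)·24.3119)/1.02=10.4334; Δ=(9.2751−24.3119)/(36.2249−21.1881)=-1.0000; B=V−Δ·S=44.6078
Node (2,2) S=58.4272: V=(p*·0.7141+(1−p*)·9.2751)/1.02=1.4631; Δ=(0.7141−9.2751)/(61.9328−36.2249)=-0.3330; B=V−Δ·S=20.9201
Node (1,0) S=32.2400: V=(p*·10.4334+(1−p*)·24.6190)/1.02=11.4932; Δ=(10.4334−24.6190)/(34.1744−19.9888)=-1.0000; B=V−Δ·S=43.7332
Node (1,1) S=55.1200: V=(p*·1.4631+(1−p*)·10.4334)/1.02=2.2339; Δ=(1.4631−10.4334)/(58.4272−34.1744)=-0.3699; B=V−Δ·S=22.6211
Node (0,0) S=52.0000: V=(p*·2.2339+(1−p*)·11.4932)/1.02=3.0153; Δ=(2.2339−11.4932)/(55.1200−32.2400)=-0.4047; B=V−Δ·S=24.0592
Self-financing check: at every node Δ·S+B equals the discounted successor values.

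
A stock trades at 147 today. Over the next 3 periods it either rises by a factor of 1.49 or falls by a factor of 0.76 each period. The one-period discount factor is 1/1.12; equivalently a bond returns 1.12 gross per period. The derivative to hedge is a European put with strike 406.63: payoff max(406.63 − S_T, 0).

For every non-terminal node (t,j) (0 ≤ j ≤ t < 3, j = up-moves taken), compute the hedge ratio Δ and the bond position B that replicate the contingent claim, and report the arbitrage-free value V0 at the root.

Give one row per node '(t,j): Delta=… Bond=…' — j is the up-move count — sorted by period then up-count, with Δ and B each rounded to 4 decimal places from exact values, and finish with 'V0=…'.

(0,0): Delta=-0.8561 Bond=275.0790
(1,0): Delta=-1.0000 Bond=324.1629
(1,1): Delta=-0.7807 Bond=291.5675
(2,0): Delta=-1.0000 Bond=363.0625
(2,1): Delta=-1.0000 Bond=363.0625
(2,2): Delta=-0.6657 Bond=289.0345
V0=149.2296

Under the risk-neutral measure, an up-move has probability p* = (R−d)/(u−d) = 0.4932 and values discount at R = 1.12.
Payoff layer (t=3): V(3,0)=342.1005, V(3,1)=280.1183, V(3,2)=158.6004, V(3,3)=0.0000
Node (2,0) S=84.9072: V=(p*·280.1183+(1−p*)·342.1005)/1.12=278.1553; Δ=(280.1183−342.1005)/(126.5117−64.5295)=-1.0000; B=V−Δ·S=363.0625
Node (2,1) S=166.4628: V=(p*·158.6004+(1−p*)·280.1183)/1.12=196.5997; Δ=(158.6004−280.1183)/(248.0296−126.5117)=-1.0000; B=V−Δ·S=363.0625
Node (2,2) S=326.3547: V=(p*·0.0000+(1−p*)·158.6004)/1.12=71.7737; Δ=(0.0000−158.6004)/(486.2685−248.0296)=-0.6657; B=V−Δ·S=289.0345
Node (1,0) S=111.7200: V=(p*·196.5997+(1−p*)·278.1553)/1.12=212.4429; Δ=(196.5997−278.1553)/(166.4628−84.9072)=-1.0000; B=V−Δ·S=324.1629
Node (1,1) S=219.0300: V=(p*·71.7737+(1−p*)·196.5997)/1.12=120.5729; Δ=(71.7737−196.5997)/(326.3547−166.4628)=-0.7807; B=V−Δ·S=291.5675
Node (0,0) S=147.0000: V=(p*·120.5729+(1−p*)·212.4429)/1.12=149.2296; Δ=(120.5729−212.4429)/(219.0300−111.7200)=-0.8561; B=V−Δ·S=275.0790
Each (Δ,B) replicates both successor values, so the strategy is self-financing and V0 is arbitrage-free.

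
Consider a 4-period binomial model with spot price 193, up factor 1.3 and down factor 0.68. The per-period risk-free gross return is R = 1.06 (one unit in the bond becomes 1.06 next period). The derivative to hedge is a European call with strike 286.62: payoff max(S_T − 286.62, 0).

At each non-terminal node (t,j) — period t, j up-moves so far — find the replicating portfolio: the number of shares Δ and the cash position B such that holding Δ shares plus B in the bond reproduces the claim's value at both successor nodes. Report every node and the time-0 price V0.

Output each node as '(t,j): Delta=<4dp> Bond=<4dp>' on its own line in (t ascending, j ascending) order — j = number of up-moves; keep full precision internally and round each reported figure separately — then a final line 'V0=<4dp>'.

(0,0): Delta=0.4300 Bond=-52.9204
(1,0): Delta=0.0070 Bond=-0.5930
(1,1): Delta=0.5697 Bond=-91.1500
(2,0): Delta=0.0000 Bond=0.0000
(2,1): Delta=0.0094 Bond=-1.0256
(2,2): Delta=0.7548 Bond=-156.9937
(3,0): Delta=0.0000 Bond=0.0000
(3,1): Delta=0.0000 Bond=0.0000
(3,2): Delta=0.0125 Bond=-1.7738
(3,3): Delta=1.0000 Bond=-270.3962
V0=30.0605

No-arbitrage ⇒ martingale measure with p* = (R−d)/(u−d) = 0.6129.
Terminal values V(4,·): V(4,0)=0.0000, V(4,1)=0.0000, V(4,2)=0.0000, V(4,3)=1.7143, V(4,4)=264.6073
Node (3,0) S=60.6854: V=(p*·0.0000+(1−p*)·0.0000)/1.06=0.0000; Δ=(0.0000−0.0000)/(78.8910−41.2661)=0.0000; B=V−Δ·S=0.0000
Node (3,1) S=116.0162: V=(p*·0.0000+(1−p*)·0.0000)/1.06=0.0000; Δ=(0.0000−0.0000)/(150.8210−78.8910)=0.0000; B=V−Δ·S=0.0000
Node (3,2) S=221.7956: V=(p*·1.7143+(1−p*)·0.0000)/1.06=0.9912; Δ=(1.7143−0.0000)/(288.3343−150.8210)=0.0125; B=V−Δ·S=-1.7738
Node (3,3) S=424.0210: V=(p*·264.6073+(1−p*)·1.7143)/1.06=153.6248; Δ=(264.6073−1.7143)/(551.2273−288.3343)=1.0000; B=V−Δ·S=-270.3962
Node (2,0) S=89.2432: V=(p*·0.0000+(1−p*)·0.0000)/1.06=0.0000; Δ=(0.0000−0.0000)/(116.0162−60.6854)=0.0000; B=V−Δ·S=0.0000
Node (2,1) S=170.6120: V=(p*·0.9912+(1−p*)·0.0000)/1.06=0.5731; Δ=(0.9912−0.0000)/(221.7956−116.0162)=0.0094; B=V−Δ·S=-1.0256
Node (2,2) S=326.1700: V=(p*·153.6248+(1−p*)·0.9912)/1.06=89.1894; Δ=(153.6248−0.9912)/(424.0210−221.7956)=0.7548; B=V−Δ·S=-156.9937
Node (1,0) S=131.2400: V=(p*·0.5731+(1−p*)·0.0000)/1.06=0.3314; Δ=(0.5731−0.0000)/(170.6120−89.2432)=0.0070; B=V−Δ·S=-0.5930
Node (1,1) S=250.9000: V=(p*·89.1894+(1−p*)·0.5731)/1.06=51.7796; Δ=(89.1894−0.5731)/(326.1700−170.6120)=0.5697; B=V−Δ·S=-91.1500
Node (0,0) S=193.0000: V=(p*·51.7796+(1−p*)·0.3314)/1.06=30.0605; Δ=(51.7796−0.3314)/(250.9000−131.2400)=0.4300; B=V−Δ·S=-52.9204
Self-financing check: at every node Δ·S+B equals the discounted successor values.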